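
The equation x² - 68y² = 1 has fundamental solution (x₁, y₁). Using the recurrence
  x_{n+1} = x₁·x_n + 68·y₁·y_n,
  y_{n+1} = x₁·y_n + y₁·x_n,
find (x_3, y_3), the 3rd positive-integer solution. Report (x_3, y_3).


Step 1: Find the fundamental solution (x₁, y₁) of x² - 68y² = 1.
  Expand √68 as a continued fraction. a₀ = ⌊√68⌋ = 8; iterate m_{k+1} = d_k·a_k − m_k, d_{k+1} = (68 − m_{k+1}²)/d_k, a_{k+1} = ⌊(a₀ + m_{k+1})/d_{k+1}⌋ (starting m₀ = 0, d₀ = 1), with convergents p_k = a_k·p_{k-1} + p_{k-2}, q_k = a_k·q_{k-1} + q_{k-2} (p₋₁ = 1, q₋₁ = 0):
  k = 0: a₀ = 8; p₀/q₀ = 8/1; p₀² − 68·q₀² = 64 − 68 = -4.
  k = 1: m = 8, d = 4, a = ⌊(8 + 8)/4⌋ = 4; p/q = (4·8 + 1)/(4·1 + 0) = 33/4; p² − 68·q² = 1089 − 1088 = 1.
  The first convergent with p² − 68·q² = 1 gives the fundamental solution (x₁, y₁) = (33, 4).
Step 2: Apply the recurrence (x_{n+1}, y_{n+1}) = (x₁x_n + 68y₁y_n, x₁y_n + y₁x_n) repeatedly.
  From (x_1, y_1) = (33, 4): x_2 = 33·33 + 68·4·4 = 2177; y_2 = 33·4 + 4·33 = 264.
  From (x_2, y_2) = (2177, 264): x_3 = 33·2177 + 68·4·264 = 143649; y_3 = 33·264 + 4·2177 = 17420.
Step 3: Verify x_3² - 68·y_3² = 20635035201 - 20635035200 = 1 (should be 1). ✓

(x_1, y_1) = (33, 4); (x_3, y_3) = (143649, 17420).


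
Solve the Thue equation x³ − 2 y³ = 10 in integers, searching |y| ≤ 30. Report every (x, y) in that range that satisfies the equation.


The equation is x³ - 2y³ = 10. For fixed y, x³ = 2·y³ + 10, so a solution requires the RHS to be a perfect cube.
Strategy: iterate y from -30 to 30, compute RHS = 2·y³ + 10, and check whether it is a (positive or negative) perfect cube.
Check small values of y:
  y = 0: RHS = 10 is not a perfect cube.
  y = 1: RHS = 12 is not a perfect cube.
  y = -1: RHS = 8 = (2)³ ⇒ x = 2 works.
  y = 2: RHS = 26 is not a perfect cube.
  y = -2: RHS = -6 is not a perfect cube.
  y = 3: RHS = 64 = (4)³ ⇒ x = 4 works.
  y = -3: RHS = -44 is not a perfect cube.
Continuing the search up to |y| = 30 finds no further solutions beyond those listed.
Collected solutions: (2, -1), (4, 3).

Solutions (with |y| ≤ 30): (2, -1), (4, 3).


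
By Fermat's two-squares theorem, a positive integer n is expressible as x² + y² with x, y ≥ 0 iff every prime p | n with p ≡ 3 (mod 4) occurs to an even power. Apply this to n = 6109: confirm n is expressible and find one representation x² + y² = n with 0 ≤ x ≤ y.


Step 1: Factor n = 6109 = 41 · 149.
Step 2: Check the mod-4 condition on each prime factor: 41 ≡ 1 (mod 4), exponent 1; 149 ≡ 1 (mod 4), exponent 1.
All primes ≡ 3 (mod 4) appear to even exponent (or don't appear), so by the two-squares theorem n IS expressible as a sum of two squares.
Step 3: Build a representation. Here n = 41 · 149 is a product of primes ≡ 1 (mod 4). Each prime p ≡ 1 (mod 4) is itself a sum of two squares; find a² by testing p − a² for a perfect square:
  41: 41 − 1² = 40, 41 − 2² = 37, 41 − 3² = 32, 41 − 4² = 25 = 5² ⇒ 41 = 4² + 5².
  149: 149 − 1² = 148, 149 − 2² = 145, 149 − 3² = 140, 149 − 4² = 133, 149 − 5² = 124, 149 − 6² = 113, 149 − 7² = 100 = 10² ⇒ 149 = 7² + 10².
  Combine using the Brahmagupta–Fibonacci identity (a² + b²)(c² + d²) = (ac − bd)² + (ad + bc)² = (ac + bd)² + (ad − bc)²:
  41 · 149 = 6109: from (4² + 5²)(7² + 10²), take (4·7 − 5·10, 4·10 + 5·7) = (28 − 50, 40 + 35) = (-22, 75); dropping signs (only squares matter) gives (22, 75); check 22² + 75² = 484 + 5625 = 6109 ✓.
Step 4: Order so x ≤ y and verify: 22² + 75² = 484 + 5625 = 6109 = n. ✓

n = 6109 = 22² + 75² (one valid representation with x ≤ y).


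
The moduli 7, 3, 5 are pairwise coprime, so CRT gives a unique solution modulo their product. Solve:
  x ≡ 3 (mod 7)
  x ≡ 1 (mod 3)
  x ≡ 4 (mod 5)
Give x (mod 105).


Moduli 7, 3, 5 are pairwise coprime; by CRT there is a unique solution modulo M = 7 · 3 · 5 = 105.
Solve pairwise, accumulating the modulus:
  Start with x ≡ 3 (mod 7).
  Combine with x ≡ 1 (mod 3): since gcd(7, 3) = 1, we get a unique residue mod 21.
    Write x = 3 + 7·t and substitute into x ≡ 1 (mod 3): 7·t ≡ 1 − 3 = -2 (mod 3).
    Reduce coefficients mod 3: 1·t ≡ 1 (mod 3).
    So t ≡ 1 (mod 3).
    Then x = 3 + 7·1 = 10, valid modulo lcm(7, 3) = 21: x ≡ 10 (mod 21).
  Combine with x ≡ 4 (mod 5): since gcd(21, 5) = 1, we get a unique residue mod 105.
    Write x = 10 + 21·t and substitute into x ≡ 4 (mod 5): 21·t ≡ 4 − 10 = -6 (mod 5).
    Reduce coefficients mod 5: 1·t ≡ 4 (mod 5).
    So t ≡ 4 (mod 5).
    Then x = 10 + 21·4 = 94, valid modulo lcm(21, 5) = 105: x ≡ 94 (mod 105).
Verify: 94 mod 7 = 3 ✓, 94 mod 3 = 1 ✓, 94 mod 5 = 4 ✓.

x ≡ 94 (mod 105).


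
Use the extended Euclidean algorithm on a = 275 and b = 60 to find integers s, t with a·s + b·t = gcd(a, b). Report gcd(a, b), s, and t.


Euclidean algorithm on (275, 60) — divide until remainder is 0:
  275 = 4 · 60 + 35
  60 = 1 · 35 + 25
  35 = 1 · 25 + 10
  25 = 2 · 10 + 5
  10 = 2 · 5 + 0
gcd(275, 60) = 5.
Track Bezout coefficients alongside the remainders: start with r₀ = 275 = a·1 + b·0 (s = 1, t = 0) and r₁ = 60 = a·0 + b·1 (s = 0, t = 1); each new remainder r_{k+1} = r_{k-1} − q_k·r_k inherits s_{k+1} = s_{k-1} − q_k·s_k, t_{k+1} = t_{k-1} − q_k·t_k, so r_k = a·s_k + b·t_k at every step:
  q = 4: r = 35, s = 1 − 4·0 = 1, t = 0 − 4·1 = -4  (check: 275·1 + 60·(-4) = 35)
  q = 1: r = 25, s = 0 − 1·1 = -1, t = 1 − 1·(-4) = 5  (check: 275·(-1) + 60·5 = 25)
  q = 1: r = 10, s = 1 − 1·(-1) = 2, t = -4 − 1·5 = -9  (check: 275·2 + 60·(-9) = 10)
  q = 2: r = 5, s = -1 − 2·2 = -5, t = 5 − 2·(-9) = 23  (check: 275·(-5) + 60·23 = 5)
The row with r = 5 (the gcd) gives the Bezout coefficients s = -5, t = 23.
Result: 275 · (-5) + 60 · (23) = 5.

gcd(275, 60) = 5; s = -5, t = 23 (check: 275·(-5) + 60·23 = 5).


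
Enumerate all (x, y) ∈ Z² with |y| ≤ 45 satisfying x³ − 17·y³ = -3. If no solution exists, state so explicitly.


The equation is x³ - 17y³ = -3. For fixed y, x³ = 17·y³ − 3, so a solution requires the RHS to be a perfect cube.
Strategy: iterate y from -45 to 45, compute RHS = 17·y³ − 3, and check whether it is a (positive or negative) perfect cube.
Check small values of y:
  y = 0: RHS = -3 is not a perfect cube.
  y = 1: RHS = 14 is not a perfect cube.
  y = -1: RHS = -20 is not a perfect cube.
  y = 2: RHS = 133 is not a perfect cube.
  y = -2: RHS = -139 is not a perfect cube.
  y = 3: RHS = 456 is not a perfect cube.
  y = -3: RHS = -462 is not a perfect cube.
Continuing the search up to |y| = 45 finds no solutions either.
No (x, y) in the scanned range satisfies the equation.

No integer solutions with |y| ≤ 45.


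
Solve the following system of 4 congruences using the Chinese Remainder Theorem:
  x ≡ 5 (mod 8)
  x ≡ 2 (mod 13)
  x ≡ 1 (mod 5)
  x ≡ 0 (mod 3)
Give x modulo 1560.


Product of moduli M = 8 · 13 · 5 · 3 = 1560.
Merge one congruence at a time:
  Start: x ≡ 5 (mod 8).
  Combine with x ≡ 2 (mod 13); new modulus lcm = 104.
    Write x = 5 + 8·t and substitute into x ≡ 2 (mod 13): 8·t ≡ 2 − 5 = -3 (mod 13).
    Reduce coefficients mod 13: 8·t ≡ 10 (mod 13).
    The inverse of 8 mod 13 is 5 (since 8·5 = 40 = 3·13 + 1), so t ≡ 5·10 = 50 ≡ 11 (mod 13).
    Then x = 5 + 8·11 = 93, valid modulo lcm(8, 13) = 104: x ≡ 93 (mod 104).
  Combine with x ≡ 1 (mod 5); new modulus lcm = 520.
    Write x = 93 + 104·t and substitute into x ≡ 1 (mod 5): 104·t ≡ 1 − 93 = -92 (mod 5).
    Reduce coefficients mod 5: 4·t ≡ 3 (mod 5).
    The inverse of 4 mod 5 is 4 (since 4·4 = 16 = 3·5 + 1), so t ≡ 4·3 = 12 ≡ 2 (mod 5).
    Then x = 93 + 104·2 = 301, valid modulo lcm(104, 5) = 520: x ≡ 301 (mod 520).
  Combine with x ≡ 0 (mod 3); new modulus lcm = 1560.
    Write x = 301 + 520·t and substitute into x ≡ 0 (mod 3): 520·t ≡ 0 − 301 = -301 (mod 3).
    Reduce coefficients mod 3: 1·t ≡ 2 (mod 3).
    So t ≡ 2 (mod 3).
    Then x = 301 + 520·2 = 1341, valid modulo lcm(520, 3) = 1560: x ≡ 1341 (mod 1560).
Verify against each original: 1341 mod 8 = 5, 1341 mod 13 = 2, 1341 mod 5 = 1, 1341 mod 3 = 0.

x ≡ 1341 (mod 1560).


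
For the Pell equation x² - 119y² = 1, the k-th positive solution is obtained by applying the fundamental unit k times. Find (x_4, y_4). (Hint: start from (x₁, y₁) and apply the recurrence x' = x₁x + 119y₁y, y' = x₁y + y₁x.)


Step 1: Find the fundamental solution (x₁, y₁) of x² - 119y² = 1.
  Expand √119 as a continued fraction. a₀ = ⌊√119⌋ = 10; iterate m_{k+1} = d_k·a_k − m_k, d_{k+1} = (119 − m_{k+1}²)/d_k, a_{k+1} = ⌊(a₀ + m_{k+1})/d_{k+1}⌋ (starting m₀ = 0, d₀ = 1), with convergents p_k = a_k·p_{k-1} + p_{k-2}, q_k = a_k·q_{k-1} + q_{k-2} (p₋₁ = 1, q₋₁ = 0):
  k = 0: a₀ = 10; p₀/q₀ = 10/1; p₀² − 119·q₀² = 100 − 119 = -19.
  k = 1: m = 10, d = 19, a = ⌊(10 + 10)/19⌋ = 1; p/q = (1·10 + 1)/(1·1 + 0) = 11/1; p² − 119·q² = 121 − 119 = 2.
  k = 2: m = 9, d = 2, a = ⌊(10 + 9)/2⌋ = 9; p/q = (9·11 + 10)/(9·1 + 1) = 109/10; p² − 119·q² = 11881 − 11900 = -19.
  k = 3: m = 9, d = 19, a = ⌊(10 + 9)/19⌋ = 1; p/q = (1·109 + 11)/(1·10 + 1) = 120/11; p² − 119·q² = 14400 − 14399 = 1.
  The first convergent with p² − 119·q² = 1 gives the fundamental solution (x₁, y₁) = (120, 11).
Step 2: Apply the recurrence (x_{n+1}, y_{n+1}) = (x₁x_n + 119y₁y_n, x₁y_n + y₁x_n) repeatedly.
  From (x_1, y_1) = (120, 11): x_2 = 120·120 + 119·11·11 = 28799; y_2 = 120·11 + 11·120 = 2640.
  From (x_2, y_2) = (28799, 2640): x_3 = 120·28799 + 119·11·2640 = 6911640; y_3 = 120·2640 + 11·28799 = 633589.
  From (x_3, y_3) = (6911640, 633589): x_4 = 120·6911640 + 119·11·633589 = 1658764801; y_4 = 120·633589 + 11·6911640 = 152058720.
Step 3: Verify x_4² - 119·y_4² = 2751500665036569601 - 2751500665036569600 = 1 (should be 1). ✓

(x_1, y_1) = (120, 11); (x_4, y_4) = (1658764801, 152058720).


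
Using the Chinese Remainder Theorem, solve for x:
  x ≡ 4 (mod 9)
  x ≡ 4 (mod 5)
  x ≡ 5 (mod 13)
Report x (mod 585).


Moduli 9, 5, 13 are pairwise coprime; by CRT there is a unique solution modulo M = 9 · 5 · 13 = 585.
Solve pairwise, accumulating the modulus:
  Start with x ≡ 4 (mod 9).
  Combine with x ≡ 4 (mod 5): since gcd(9, 5) = 1, we get a unique residue mod 45.
    Write x = 4 + 9·t and substitute into x ≡ 4 (mod 5): 9·t ≡ 4 − 4 = 0 (mod 5).
    Reduce coefficients mod 5: 4·t ≡ 0 (mod 5).
    The inverse of 4 mod 5 is 4 (since 4·4 = 16 = 3·5 + 1), so t ≡ 4·0 = 0 ≡ 0 (mod 5).
    Then x = 4 + 9·0 = 4, valid modulo lcm(9, 5) = 45: x ≡ 4 (mod 45).
  Combine with x ≡ 5 (mod 13): since gcd(45, 13) = 1, we get a unique residue mod 585.
    Write x = 4 + 45·t and substitute into x ≡ 5 (mod 13): 45·t ≡ 5 − 4 = 1 (mod 13).
    Reduce coefficients mod 13: 6·t ≡ 1 (mod 13).
    The inverse of 6 mod 13 is 11 (since 6·11 = 66 = 5·13 + 1), so t ≡ 11·1 = 11 ≡ 11 (mod 13).
    Then x = 4 + 45·11 = 499, valid modulo lcm(45, 13) = 585: x ≡ 499 (mod 585).
Verify: 499 mod 9 = 4 ✓, 499 mod 5 = 4 ✓, 499 mod 13 = 5 ✓.

x ≡ 499 (mod 585).


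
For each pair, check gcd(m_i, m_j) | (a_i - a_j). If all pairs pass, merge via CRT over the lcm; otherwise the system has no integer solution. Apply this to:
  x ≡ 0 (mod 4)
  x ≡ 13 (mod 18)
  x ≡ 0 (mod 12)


Moduli 4, 18, 12 are not pairwise coprime, so CRT works modulo lcm(m_i) when all pairwise compatibility conditions hold.
Pairwise compatibility: gcd(m_i, m_j) must divide a_i - a_j for every pair.
Merge one congruence at a time:
  Start: x ≡ 0 (mod 4).
  Combine with x ≡ 13 (mod 18): gcd(4, 18) = 2, and 13 - 0 = 13 is NOT divisible by 2.
    ⇒ system is inconsistent (no integer solution).

No solution (the system is inconsistent).


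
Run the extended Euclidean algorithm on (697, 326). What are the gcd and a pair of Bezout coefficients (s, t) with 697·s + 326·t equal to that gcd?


Euclidean algorithm on (697, 326) — divide until remainder is 0:
  697 = 2 · 326 + 45
  326 = 7 · 45 + 11
  45 = 4 · 11 + 1
  11 = 11 · 1 + 0
gcd(697, 326) = 1.
Track Bezout coefficients alongside the remainders: start with r₀ = 697 = a·1 + b·0 (s = 1, t = 0) and r₁ = 326 = a·0 + b·1 (s = 0, t = 1); each new remainder r_{k+1} = r_{k-1} − q_k·r_k inherits s_{k+1} = s_{k-1} − q_k·s_k, t_{k+1} = t_{k-1} − q_k·t_k, so r_k = a·s_k + b·t_k at every step:
  q = 2: r = 45, s = 1 − 2·0 = 1, t = 0 − 2·1 = -2  (check: 697·1 + 326·(-2) = 45)
  q = 7: r = 11, s = 0 − 7·1 = -7, t = 1 − 7·(-2) = 15  (check: 697·(-7) + 326·15 = 11)
  q = 4: r = 1, s = 1 − 4·(-7) = 29, t = -2 − 4·15 = -62  (check: 697·29 + 326·(-62) = 1)
The row with r = 1 (the gcd) gives the Bezout coefficients s = 29, t = -62.
Result: 697 · (29) + 326 · (-62) = 1.

gcd(697, 326) = 1; s = 29, t = -62 (check: 697·29 + 326·(-62) = 1).


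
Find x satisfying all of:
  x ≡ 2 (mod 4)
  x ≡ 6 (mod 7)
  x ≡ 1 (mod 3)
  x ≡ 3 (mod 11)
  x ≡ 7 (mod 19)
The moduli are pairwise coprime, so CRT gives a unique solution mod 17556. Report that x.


Product of moduli M = 4 · 7 · 3 · 11 · 19 = 17556.
Merge one congruence at a time:
  Start: x ≡ 2 (mod 4).
  Combine with x ≡ 6 (mod 7); new modulus lcm = 28.
    Write x = 2 + 4·t and substitute into x ≡ 6 (mod 7): 4·t ≡ 6 − 2 = 4 (mod 7).
    The inverse of 4 mod 7 is 2 (since 4·2 = 8 = 1·7 + 1), so t ≡ 2·4 = 8 ≡ 1 (mod 7).
    Then x = 2 + 4·1 = 6, valid modulo lcm(4, 7) = 28: x ≡ 6 (mod 28).
  Combine with x ≡ 1 (mod 3); new modulus lcm = 84.
    Write x = 6 + 28·t and substitute into x ≡ 1 (mod 3): 28·t ≡ 1 − 6 = -5 (mod 3).
    Reduce coefficients mod 3: 1·t ≡ 1 (mod 3).
    So t ≡ 1 (mod 3).
    Then x = 6 + 28·1 = 34, valid modulo lcm(28, 3) = 84: x ≡ 34 (mod 84).
  Combine with x ≡ 3 (mod 11); new modulus lcm = 924.
    Write x = 34 + 84·t and substitute into x ≡ 3 (mod 11): 84·t ≡ 3 − 34 = -31 (mod 11).
    Reduce coefficients mod 11: 7·t ≡ 2 (mod 11).
    The inverse of 7 mod 11 is 8 (since 7·8 = 56 = 5·11 + 1), so t ≡ 8·2 = 16 ≡ 5 (mod 11).
    Then x = 34 + 84·5 = 454, valid modulo lcm(84, 11) = 924: x ≡ 454 (mod 924).
  Combine with x ≡ 7 (mod 19); new modulus lcm = 17556.
    Write x = 454 + 924·t and substitute into x ≡ 7 (mod 19): 924·t ≡ 7 − 454 = -447 (mod 19).
    Reduce coefficients mod 19: 12·t ≡ 9 (mod 19).
    The inverse of 12 mod 19 is 8 (since 12·8 = 96 = 5·19 + 1), so t ≡ 8·9 = 72 ≡ 15 (mod 19).
    Then x = 454 + 924·15 = 14314, valid modulo lcm(924, 19) = 17556: x ≡ 14314 (mod 17556).
Verify against each original: 14314 mod 4 = 2, 14314 mod 7 = 6, 14314 mod 3 = 1, 14314 mod 11 = 3, 14314 mod 19 = 7.

x ≡ 14314 (mod 17556).


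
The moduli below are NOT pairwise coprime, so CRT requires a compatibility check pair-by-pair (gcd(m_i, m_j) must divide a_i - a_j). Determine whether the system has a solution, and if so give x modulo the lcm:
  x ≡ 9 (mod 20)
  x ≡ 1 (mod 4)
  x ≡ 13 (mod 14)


Moduli 20, 4, 14 are not pairwise coprime, so CRT works modulo lcm(m_i) when all pairwise compatibility conditions hold.
Pairwise compatibility: gcd(m_i, m_j) must divide a_i - a_j for every pair.
Merge one congruence at a time:
  Start: x ≡ 9 (mod 20).
  Combine with x ≡ 1 (mod 4): gcd(20, 4) = 4; 1 - 9 = -8, which IS divisible by 4, so compatible.
    Write x = 9 + 20·t and substitute into x ≡ 1 (mod 4): 20·t ≡ 1 − 9 = -8 (mod 4).
    Divide the congruence (and modulus) by g = 4: 5·t ≡ -2 (mod 1).
    Modulo 1 every t works; take t = 0.
    Then x = 9 + 20·0 = 9, valid modulo lcm(20, 4) = 20: x ≡ 9 (mod 20).
  Combine with x ≡ 13 (mod 14): gcd(20, 14) = 2; 13 - 9 = 4, which IS divisible by 2, so compatible.
    Write x = 9 + 20·t and substitute into x ≡ 13 (mod 14): 20·t ≡ 13 − 9 = 4 (mod 14).
    Divide the congruence (and modulus) by g = 2: 10·t ≡ 2 (mod 7).
    Reduce coefficients mod 7: 3·t ≡ 2 (mod 7).
    The inverse of 3 mod 7 is 5 (since 3·5 = 15 = 2·7 + 1), so t ≡ 5·2 = 10 ≡ 3 (mod 7).
    Then x = 9 + 20·3 = 69, valid modulo lcm(20, 14) = 140: x ≡ 69 (mod 140).
Verify: 69 mod 20 = 9, 69 mod 4 = 1, 69 mod 14 = 13.

x ≡ 69 (mod 140).


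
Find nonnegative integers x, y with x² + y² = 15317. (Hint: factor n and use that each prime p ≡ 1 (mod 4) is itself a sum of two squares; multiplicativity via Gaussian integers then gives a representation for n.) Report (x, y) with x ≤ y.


Step 1: Factor n = 15317 = 17^2 · 53.
Step 2: Check the mod-4 condition on each prime factor: 17 ≡ 1 (mod 4), exponent 2; 53 ≡ 1 (mod 4), exponent 1.
All primes ≡ 3 (mod 4) appear to even exponent (or don't appear), so by the two-squares theorem n IS expressible as a sum of two squares.
Step 3: Build a representation. Here n = 17 · 17 · 53 is a product of primes ≡ 1 (mod 4). Each prime p ≡ 1 (mod 4) is itself a sum of two squares; find a² by testing p − a² for a perfect square:
  17: 17 − 1² = 16 = 4² ⇒ 17 = 1² + 4².
  53: 53 − 1² = 52, 53 − 2² = 49 = 7² ⇒ 53 = 2² + 7².
  Combine using the Brahmagupta–Fibonacci identity (a² + b²)(c² + d²) = (ac − bd)² + (ad + bc)² = (ac + bd)² + (ad − bc)²:
  17 · 17 = 289: from (1² + 4²)(1² + 4²), take (1·1 − 4·4, 1·4 + 4·1) = (1 − 16, 4 + 4) = (-15, 8); dropping signs (only squares matter) gives (15, 8); check 15² + 8² = 225 + 64 = 289 ✓.
  289 · 53 = 15317: from (15² + 8²)(2² + 7²), take (15·2 − 8·7, 15·7 + 8·2) = (30 − 56, 105 + 16) = (-26, 121); dropping signs (only squares matter) gives (26, 121); check 26² + 121² = 676 + 14641 = 15317 ✓.
Step 4: Order so x ≤ y and verify: 26² + 121² = 676 + 14641 = 15317 = n. ✓

n = 15317 = 26² + 121² (one valid representation with x ≤ y).


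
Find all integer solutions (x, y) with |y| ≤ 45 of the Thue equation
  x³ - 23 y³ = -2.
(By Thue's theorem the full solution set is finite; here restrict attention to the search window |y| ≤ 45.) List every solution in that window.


The equation is x³ - 23y³ = -2. For fixed y, x³ = 23·y³ − 2, so a solution requires the RHS to be a perfect cube.
Strategy: iterate y from -45 to 45, compute RHS = 23·y³ − 2, and check whether it is a (positive or negative) perfect cube.
Check small values of y:
  y = 0: RHS = -2 is not a perfect cube.
  y = 1: RHS = 21 is not a perfect cube.
  y = -1: RHS = -25 is not a perfect cube.
  y = 2: RHS = 182 is not a perfect cube.
  y = -2: RHS = -186 is not a perfect cube.
  y = 3: RHS = 619 is not a perfect cube.
  y = -3: RHS = -623 is not a perfect cube.
Continuing the search up to |y| = 45 finds no solutions either.
No (x, y) in the scanned range satisfies the equation.

No integer solutions with |y| ≤ 45.


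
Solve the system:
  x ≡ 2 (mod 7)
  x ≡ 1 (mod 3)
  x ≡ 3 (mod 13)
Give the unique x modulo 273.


Moduli 7, 3, 13 are pairwise coprime; by CRT there is a unique solution modulo M = 7 · 3 · 13 = 273.
Solve pairwise, accumulating the modulus:
  Start with x ≡ 2 (mod 7).
  Combine with x ≡ 1 (mod 3): since gcd(7, 3) = 1, we get a unique residue mod 21.
    Write x = 2 + 7·t and substitute into x ≡ 1 (mod 3): 7·t ≡ 1 − 2 = -1 (mod 3).
    Reduce coefficients mod 3: 1·t ≡ 2 (mod 3).
    So t ≡ 2 (mod 3).
    Then x = 2 + 7·2 = 16, valid modulo lcm(7, 3) = 21: x ≡ 16 (mod 21).
  Combine with x ≡ 3 (mod 13): since gcd(21, 13) = 1, we get a unique residue mod 273.
    Write x = 16 + 21·t and substitute into x ≡ 3 (mod 13): 21·t ≡ 3 − 16 = -13 (mod 13).
    Reduce coefficients mod 13: 8·t ≡ 0 (mod 13).
    The inverse of 8 mod 13 is 5 (since 8·5 = 40 = 3·13 + 1), so t ≡ 5·0 = 0 ≡ 0 (mod 13).
    Then x = 16 + 21·0 = 16, valid modulo lcm(21, 13) = 273: x ≡ 16 (mod 273).
Verify: 16 mod 7 = 2 ✓, 16 mod 3 = 1 ✓, 16 mod 13 = 3 ✓.

x ≡ 16 (mod 273).


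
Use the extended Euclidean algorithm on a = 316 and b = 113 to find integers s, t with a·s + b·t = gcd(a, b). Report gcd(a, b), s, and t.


Euclidean algorithm on (316, 113) — divide until remainder is 0:
  316 = 2 · 113 + 90
  113 = 1 · 90 + 23
  90 = 3 · 23 + 21
  23 = 1 · 21 + 2
  21 = 10 · 2 + 1
  2 = 2 · 1 + 0
gcd(316, 113) = 1.
Track Bezout coefficients alongside the remainders: start with r₀ = 316 = a·1 + b·0 (s = 1, t = 0) and r₁ = 113 = a·0 + b·1 (s = 0, t = 1); each new remainder r_{k+1} = r_{k-1} − q_k·r_k inherits s_{k+1} = s_{k-1} − q_k·s_k, t_{k+1} = t_{k-1} − q_k·t_k, so r_k = a·s_k + b·t_k at every step:
  q = 2: r = 90, s = 1 − 2·0 = 1, t = 0 − 2·1 = -2  (check: 316·1 + 113·(-2) = 90)
  q = 1: r = 23, s = 0 − 1·1 = -1, t = 1 − 1·(-2) = 3  (check: 316·(-1) + 113·3 = 23)
  q = 3: r = 21, s = 1 − 3·(-1) = 4, t = -2 − 3·3 = -11  (check: 316·4 + 113·(-11) = 21)
  q = 1: r = 2, s = -1 − 1·4 = -5, t = 3 − 1·(-11) = 14  (check: 316·(-5) + 113·14 = 2)
  q = 10: r = 1, s = 4 − 10·(-5) = 54, t = -11 − 10·14 = -151  (check: 316·54 + 113·(-151) = 1)
The row with r = 1 (the gcd) gives the Bezout coefficients s = 54, t = -151.
Result: 316 · (54) + 113 · (-151) = 1.

gcd(316, 113) = 1; s = 54, t = -151 (check: 316·54 + 113·(-151) = 1).


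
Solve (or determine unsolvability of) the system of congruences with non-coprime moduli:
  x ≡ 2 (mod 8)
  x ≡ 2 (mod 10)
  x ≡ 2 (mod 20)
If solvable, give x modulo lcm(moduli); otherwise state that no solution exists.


Moduli 8, 10, 20 are not pairwise coprime, so CRT works modulo lcm(m_i) when all pairwise compatibility conditions hold.
Pairwise compatibility: gcd(m_i, m_j) must divide a_i - a_j for every pair.
Merge one congruence at a time:
  Start: x ≡ 2 (mod 8).
  Combine with x ≡ 2 (mod 10): gcd(8, 10) = 2; 2 - 2 = 0, which IS divisible by 2, so compatible.
    Write x = 2 + 8·t and substitute into x ≡ 2 (mod 10): 8·t ≡ 2 − 2 = 0 (mod 10).
    Divide the congruence (and modulus) by g = 2: 4·t ≡ 0 (mod 5).
    The inverse of 4 mod 5 is 4 (since 4·4 = 16 = 3·5 + 1), so t ≡ 4·0 = 0 ≡ 0 (mod 5).
    Then x = 2 + 8·0 = 2, valid modulo lcm(8, 10) = 40: x ≡ 2 (mod 40).
  Combine with x ≡ 2 (mod 20): gcd(40, 20) = 20; 2 - 2 = 0, which IS divisible by 20, so compatible.
    Write x = 2 + 40·t and substitute into x ≡ 2 (mod 20): 40·t ≡ 2 − 2 = 0 (mod 20).
    Divide the congruence (and modulus) by g = 20: 2·t ≡ 0 (mod 1).
    Modulo 1 every t works; take t = 0.
    Then x = 2 + 40·0 = 2, valid modulo lcm(40, 20) = 40: x ≡ 2 (mod 40).
Verify: 2 mod 8 = 2, 2 mod 10 = 2, 2 mod 20 = 2.

x ≡ 2 (mod 40).


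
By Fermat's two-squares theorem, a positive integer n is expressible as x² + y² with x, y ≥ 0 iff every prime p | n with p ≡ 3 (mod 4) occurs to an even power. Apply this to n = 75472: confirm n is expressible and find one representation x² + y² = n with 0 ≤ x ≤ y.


Step 1: Factor n = 75472 = 2^4 · 53 · 89.
Step 2: Check the mod-4 condition on each prime factor: 2 = 2 (special); 53 ≡ 1 (mod 4), exponent 1; 89 ≡ 1 (mod 4), exponent 1.
All primes ≡ 3 (mod 4) appear to even exponent (or don't appear), so by the two-squares theorem n IS expressible as a sum of two squares.
Step 3: Build a representation. Group n = k² · m with k = 4 and m = 53 · 89 = 4717 (a product of primes ≡ 1 (mod 4)); a representation of m scales to one of n via (k·x)² + (k·y)² = k²(x² + y²). Each prime p ≡ 1 (mod 4) is itself a sum of two squares; find a² by testing p − a² for a perfect square:
  53: 53 − 1² = 52, 53 − 2² = 49 = 7² ⇒ 53 = 2² + 7².
  89: 89 − 1² = 88, 89 − 2² = 85, 89 − 3² = 80, 89 − 4² = 73, 89 − 5² = 64 = 8² ⇒ 89 = 5² + 8².
  Combine using the Brahmagupta–Fibonacci identity (a² + b²)(c² + d²) = (ac − bd)² + (ad + bc)² = (ac + bd)² + (ad − bc)²:
  53 · 89 = 4717: from (2² + 7²)(5² + 8²), take (2·5 − 7·8, 2·8 + 7·5) = (10 − 56, 16 + 35) = (-46, 51); dropping signs (only squares matter) gives (46, 51); check 46² + 51² = 2116 + 2601 = 4717 ✓.
  Scale by k = 4: (4·46, 4·51) = (184, 204).
Step 4: Order so x ≤ y and verify: 184² + 204² = 33856 + 41616 = 75472 = n. ✓

n = 75472 = 184² + 204² (one valid representation with x ≤ y).


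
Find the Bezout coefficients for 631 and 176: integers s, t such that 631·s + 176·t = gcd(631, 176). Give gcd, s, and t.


Euclidean algorithm on (631, 176) — divide until remainder is 0:
  631 = 3 · 176 + 103
  176 = 1 · 103 + 73
  103 = 1 · 73 + 30
  73 = 2 · 30 + 13
  30 = 2 · 13 + 4
  13 = 3 · 4 + 1
  4 = 4 · 1 + 0
gcd(631, 176) = 1.
Track Bezout coefficients alongside the remainders: start with r₀ = 631 = a·1 + b·0 (s = 1, t = 0) and r₁ = 176 = a·0 + b·1 (s = 0, t = 1); each new remainder r_{k+1} = r_{k-1} − q_k·r_k inherits s_{k+1} = s_{k-1} − q_k·s_k, t_{k+1} = t_{k-1} − q_k·t_k, so r_k = a·s_k + b·t_k at every step:
  q = 3: r = 103, s = 1 − 3·0 = 1, t = 0 − 3·1 = -3  (check: 631·1 + 176·(-3) = 103)
  q = 1: r = 73, s = 0 − 1·1 = -1, t = 1 − 1·(-3) = 4  (check: 631·(-1) + 176·4 = 73)
  q = 1: r = 30, s = 1 − 1·(-1) = 2, t = -3 − 1·4 = -7  (check: 631·2 + 176·(-7) = 30)
  q = 2: r = 13, s = -1 − 2·2 = -5, t = 4 − 2·(-7) = 18  (check: 631·(-5) + 176·18 = 13)
  q = 2: r = 4, s = 2 − 2·(-5) = 12, t = -7 − 2·18 = -43  (check: 631·12 + 176·(-43) = 4)
  q = 3: r = 1, s = -5 − 3·12 = -41, t = 18 − 3·(-43) = 147  (check: 631·(-41) + 176·147 = 1)
The row with r = 1 (the gcd) gives the Bezout coefficients s = -41, t = 147.
Result: 631 · (-41) + 176 · (147) = 1.

gcd(631, 176) = 1; s = -41, t = 147 (check: 631·(-41) + 176·147 = 1).


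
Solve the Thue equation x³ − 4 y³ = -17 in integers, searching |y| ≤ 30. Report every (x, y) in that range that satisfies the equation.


The equation is x³ - 4y³ = -17. For fixed y, x³ = 4·y³ − 17, so a solution requires the RHS to be a perfect cube.
Strategy: iterate y from -30 to 30, compute RHS = 4·y³ − 17, and check whether it is a (positive or negative) perfect cube.
Check small values of y:
  y = 0: RHS = -17 is not a perfect cube.
  y = 1: RHS = -13 is not a perfect cube.
  y = -1: RHS = -21 is not a perfect cube.
  y = 2: RHS = 15 is not a perfect cube.
  y = -2: RHS = -49 is not a perfect cube.
  y = 3: RHS = 91 is not a perfect cube.
  y = -3: RHS = -125 = (-5)³ ⇒ x = -5 works.
Continuing the search up to |y| = 30 finds no further solutions beyond those listed.
Collected solutions: (-5, -3).

Solutions (with |y| ≤ 30): (-5, -3).


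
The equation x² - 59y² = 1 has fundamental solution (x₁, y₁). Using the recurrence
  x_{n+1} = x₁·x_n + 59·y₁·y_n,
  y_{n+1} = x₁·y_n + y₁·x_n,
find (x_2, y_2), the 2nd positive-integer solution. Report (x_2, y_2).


Step 1: Find the fundamental solution (x₁, y₁) of x² - 59y² = 1.
  Expand √59 as a continued fraction. a₀ = ⌊√59⌋ = 7; iterate m_{k+1} = d_k·a_k − m_k, d_{k+1} = (59 − m_{k+1}²)/d_k, a_{k+1} = ⌊(a₀ + m_{k+1})/d_{k+1}⌋ (starting m₀ = 0, d₀ = 1), with convergents p_k = a_k·p_{k-1} + p_{k-2}, q_k = a_k·q_{k-1} + q_{k-2} (p₋₁ = 1, q₋₁ = 0):
  k = 0: a₀ = 7; p₀/q₀ = 7/1; p₀² − 59·q₀² = 49 − 59 = -10.
  k = 1: m = 7, d = 10, a = ⌊(7 + 7)/10⌋ = 1; p/q = (1·7 + 1)/(1·1 + 0) = 8/1; p² − 59·q² = 64 − 59 = 5.
  k = 2: m = 3, d = 5, a = ⌊(7 + 3)/5⌋ = 2; p/q = (2·8 + 7)/(2·1 + 1) = 23/3; p² − 59·q² = 529 − 531 = -2.
  k = 3: m = 7, d = 2, a = ⌊(7 + 7)/2⌋ = 7; p/q = (7·23 + 8)/(7·3 + 1) = 169/22; p² − 59·q² = 28561 − 28556 = 5.
  k = 4: m = 7, d = 5, a = ⌊(7 + 7)/5⌋ = 2; p/q = (2·169 + 23)/(2·22 + 3) = 361/47; p² − 59·q² = 130321 − 130331 = -10.
  k = 5: m = 3, d = 10, a = ⌊(7 + 3)/10⌋ = 1; p/q = (1·361 + 169)/(1·47 + 22) = 530/69; p² − 59·q² = 280900 − 280899 = 1.
  The first convergent with p² − 59·q² = 1 gives the fundamental solution (x₁, y₁) = (530, 69).
Step 2: Apply the recurrence (x_{n+1}, y_{n+1}) = (x₁x_n + 59y₁y_n, x₁y_n + y₁x_n) repeatedly.
  From (x_1, y_1) = (530, 69): x_2 = 530·530 + 59·69·69 = 561799; y_2 = 530·69 + 69·530 = 73140.
Step 3: Verify x_2² - 59·y_2² = 315618116401 - 315618116400 = 1 (should be 1). ✓

(x_1, y_1) = (530, 69); (x_2, y_2) = (561799, 73140).


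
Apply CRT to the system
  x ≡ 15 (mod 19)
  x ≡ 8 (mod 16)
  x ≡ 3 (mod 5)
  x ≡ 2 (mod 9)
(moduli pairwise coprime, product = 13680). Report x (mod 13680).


Product of moduli M = 19 · 16 · 5 · 9 = 13680.
Merge one congruence at a time:
  Start: x ≡ 15 (mod 19).
  Combine with x ≡ 8 (mod 16); new modulus lcm = 304.
    Write x = 15 + 19·t and substitute into x ≡ 8 (mod 16): 19·t ≡ 8 − 15 = -7 (mod 16).
    Reduce coefficients mod 16: 3·t ≡ 9 (mod 16).
    The inverse of 3 mod 16 is 11 (since 3·11 = 33 = 2·16 + 1), so t ≡ 11·9 = 99 ≡ 3 (mod 16).
    Then x = 15 + 19·3 = 72, valid modulo lcm(19, 16) = 304: x ≡ 72 (mod 304).
  Combine with x ≡ 3 (mod 5); new modulus lcm = 1520.
    Write x = 72 + 304·t and substitute into x ≡ 3 (mod 5): 304·t ≡ 3 − 72 = -69 (mod 5).
    Reduce coefficients mod 5: 4·t ≡ 1 (mod 5).
    The inverse of 4 mod 5 is 4 (since 4·4 = 16 = 3·5 + 1), so t ≡ 4·1 = 4 ≡ 4 (mod 5).
    Then x = 72 + 304·4 = 1288, valid modulo lcm(304, 5) = 1520: x ≡ 1288 (mod 1520).
  Combine with x ≡ 2 (mod 9); new modulus lcm = 13680.
    Write x = 1288 + 1520·t and substitute into x ≡ 2 (mod 9): 1520·t ≡ 2 − 1288 = -1286 (mod 9).
    Reduce coefficients mod 9: 8·t ≡ 1 (mod 9).
    The inverse of 8 mod 9 is 8 (since 8·8 = 64 = 7·9 + 1), so t ≡ 8·1 = 8 ≡ 8 (mod 9).
    Then x = 1288 + 1520·8 = 13448, valid modulo lcm(1520, 9) = 13680: x ≡ 13448 (mod 13680).
Verify against each original: 13448 mod 19 = 15, 13448 mod 16 = 8, 13448 mod 5 = 3, 13448 mod 9 = 2.

x ≡ 13448 (mod 13680).


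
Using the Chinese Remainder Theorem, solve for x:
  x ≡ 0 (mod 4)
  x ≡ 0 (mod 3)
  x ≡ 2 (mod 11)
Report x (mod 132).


Moduli 4, 3, 11 are pairwise coprime; by CRT there is a unique solution modulo M = 4 · 3 · 11 = 132.
Solve pairwise, accumulating the modulus:
  Start with x ≡ 0 (mod 4).
  Combine with x ≡ 0 (mod 3): since gcd(4, 3) = 1, we get a unique residue mod 12.
    Write x = 0 + 4·t and substitute into x ≡ 0 (mod 3): 4·t ≡ 0 − 0 = 0 (mod 3).
    Reduce coefficients mod 3: 1·t ≡ 0 (mod 3).
    So t ≡ 0 (mod 3).
    Then x = 0 + 4·0 = 0, valid modulo lcm(4, 3) = 12: x ≡ 0 (mod 12).
  Combine with x ≡ 2 (mod 11): since gcd(12, 11) = 1, we get a unique residue mod 132.
    Write x = 0 + 12·t and substitute into x ≡ 2 (mod 11): 12·t ≡ 2 − 0 = 2 (mod 11).
    Reduce coefficients mod 11: 1·t ≡ 2 (mod 11).
    So t ≡ 2 (mod 11).
    Then x = 0 + 12·2 = 24, valid modulo lcm(12, 11) = 132: x ≡ 24 (mod 132).
Verify: 24 mod 4 = 0 ✓, 24 mod 3 = 0 ✓, 24 mod 11 = 2 ✓.

x ≡ 24 (mod 132).


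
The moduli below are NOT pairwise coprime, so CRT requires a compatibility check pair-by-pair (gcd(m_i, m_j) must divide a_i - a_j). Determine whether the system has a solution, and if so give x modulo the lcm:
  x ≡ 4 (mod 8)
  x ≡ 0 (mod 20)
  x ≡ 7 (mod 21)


Moduli 8, 20, 21 are not pairwise coprime, so CRT works modulo lcm(m_i) when all pairwise compatibility conditions hold.
Pairwise compatibility: gcd(m_i, m_j) must divide a_i - a_j for every pair.
Merge one congruence at a time:
  Start: x ≡ 4 (mod 8).
  Combine with x ≡ 0 (mod 20): gcd(8, 20) = 4; 0 - 4 = -4, which IS divisible by 4, so compatible.
    Write x = 4 + 8·t and substitute into x ≡ 0 (mod 20): 8·t ≡ 0 − 4 = -4 (mod 20).
    Divide the congruence (and modulus) by g = 4: 2·t ≡ -1 (mod 5).
    Reduce coefficients mod 5: 2·t ≡ 4 (mod 5).
    The inverse of 2 mod 5 is 3 (since 2·3 = 6 = 1·5 + 1), so t ≡ 3·4 = 12 ≡ 2 (mod 5).
    Then x = 4 + 8·2 = 20, valid modulo lcm(8, 20) = 40: x ≡ 20 (mod 40).
  Combine with x ≡ 7 (mod 21): gcd(40, 21) = 1; 7 - 20 = -13, which IS divisible by 1, so compatible.
    Write x = 20 + 40·t and substitute into x ≡ 7 (mod 21): 40·t ≡ 7 − 20 = -13 (mod 21).
    Reduce coefficients mod 21: 19·t ≡ 8 (mod 21).
    The inverse of 19 mod 21 is 10 (since 19·10 = 190 = 9·21 + 1), so t ≡ 10·8 = 80 ≡ 17 (mod 21).
    Then x = 20 + 40·17 = 700, valid modulo lcm(40, 21) = 840: x ≡ 700 (mod 840).
Verify: 700 mod 8 = 4, 700 mod 20 = 0, 700 mod 21 = 7.

x ≡ 700 (mod 840).


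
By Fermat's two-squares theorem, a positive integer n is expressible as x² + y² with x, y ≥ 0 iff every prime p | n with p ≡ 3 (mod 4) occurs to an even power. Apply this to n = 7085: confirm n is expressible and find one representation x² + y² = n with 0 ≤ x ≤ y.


Step 1: Factor n = 7085 = 5 · 13 · 109.
Step 2: Check the mod-4 condition on each prime factor: 5 ≡ 1 (mod 4), exponent 1; 13 ≡ 1 (mod 4), exponent 1; 109 ≡ 1 (mod 4), exponent 1.
All primes ≡ 3 (mod 4) appear to even exponent (or don't appear), so by the two-squares theorem n IS expressible as a sum of two squares.
Step 3: Build a representation. Here n = 5 · 13 · 109 is a product of primes ≡ 1 (mod 4). Each prime p ≡ 1 (mod 4) is itself a sum of two squares; find a² by testing p − a² for a perfect square:
  5: 5 − 1² = 4 = 2² ⇒ 5 = 1² + 2².
  13: 13 − 1² = 12, 13 − 2² = 9 = 3² ⇒ 13 = 2² + 3².
  109: 109 − 1² = 108, 109 − 2² = 105, 109 − 3² = 100 = 10² ⇒ 109 = 3² + 10².
  Combine using the Brahmagupta–Fibonacci identity (a² + b²)(c² + d²) = (ac − bd)² + (ad + bc)² = (ac + bd)² + (ad − bc)²:
  5 · 13 = 65: from (1² + 2²)(2² + 3²), take (1·2 − 2·3, 1·3 + 2·2) = (2 − 6, 3 + 4) = (-4, 7); dropping signs (only squares matter) gives (4, 7); check 4² + 7² = 16 + 49 = 65 ✓.
  65 · 109 = 7085: from (4² + 7²)(3² + 10²), take (4·3 − 7·10, 4·10 + 7·3) = (12 − 70, 40 + 21) = (-58, 61); dropping signs (only squares matter) gives (58, 61); check 58² + 61² = 3364 + 3721 = 7085 ✓.
Step 4: Order so x ≤ y and verify: 58² + 61² = 3364 + 3721 = 7085 = n. ✓

n = 7085 = 58² + 61² (one valid representation with x ≤ y).


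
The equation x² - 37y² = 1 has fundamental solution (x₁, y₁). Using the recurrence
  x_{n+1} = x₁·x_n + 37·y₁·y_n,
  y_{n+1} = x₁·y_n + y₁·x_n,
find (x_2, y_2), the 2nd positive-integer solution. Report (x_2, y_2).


Step 1: Find the fundamental solution (x₁, y₁) of x² - 37y² = 1.
  Expand √37 as a continued fraction. a₀ = ⌊√37⌋ = 6; iterate m_{k+1} = d_k·a_k − m_k, d_{k+1} = (37 − m_{k+1}²)/d_k, a_{k+1} = ⌊(a₀ + m_{k+1})/d_{k+1}⌋ (starting m₀ = 0, d₀ = 1), with convergents p_k = a_k·p_{k-1} + p_{k-2}, q_k = a_k·q_{k-1} + q_{k-2} (p₋₁ = 1, q₋₁ = 0):
  k = 0: a₀ = 6; p₀/q₀ = 6/1; p₀² − 37·q₀² = 36 − 37 = -1.
  k = 1: m = 6, d = 1, a = ⌊(6 + 6)/1⌋ = 12; p/q = (12·6 + 1)/(12·1 + 0) = 73/12; p² − 37·q² = 5329 − 5328 = 1.
  The first convergent with p² − 37·q² = 1 gives the fundamental solution (x₁, y₁) = (73, 12).
Step 2: Apply the recurrence (x_{n+1}, y_{n+1}) = (x₁x_n + 37y₁y_n, x₁y_n + y₁x_n) repeatedly.
  From (x_1, y_1) = (73, 12): x_2 = 73·73 + 37·12·12 = 10657; y_2 = 73·12 + 12·73 = 1752.
Step 3: Verify x_2² - 37·y_2² = 113571649 - 113571648 = 1 (should be 1). ✓

(x_1, y_1) = (73, 12); (x_2, y_2) = (10657, 1752).


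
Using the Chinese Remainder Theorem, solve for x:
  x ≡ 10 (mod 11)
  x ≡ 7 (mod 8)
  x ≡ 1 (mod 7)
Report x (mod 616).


Moduli 11, 8, 7 are pairwise coprime; by CRT there is a unique solution modulo M = 11 · 8 · 7 = 616.
Solve pairwise, accumulating the modulus:
  Start with x ≡ 10 (mod 11).
  Combine with x ≡ 7 (mod 8): since gcd(11, 8) = 1, we get a unique residue mod 88.
    Write x = 10 + 11·t and substitute into x ≡ 7 (mod 8): 11·t ≡ 7 − 10 = -3 (mod 8).
    Reduce coefficients mod 8: 3·t ≡ 5 (mod 8).
    The inverse of 3 mod 8 is 3 (since 3·3 = 9 = 1·8 + 1), so t ≡ 3·5 = 15 ≡ 7 (mod 8).
    Then x = 10 + 11·7 = 87, valid modulo lcm(11, 8) = 88: x ≡ 87 (mod 88).
  Combine with x ≡ 1 (mod 7): since gcd(88, 7) = 1, we get a unique residue mod 616.
    Write x = 87 + 88·t and substitute into x ≡ 1 (mod 7): 88·t ≡ 1 − 87 = -86 (mod 7).
    Reduce coefficients mod 7: 4·t ≡ 5 (mod 7).
    The inverse of 4 mod 7 is 2 (since 4·2 = 8 = 1·7 + 1), so t ≡ 2·5 = 10 ≡ 3 (mod 7).
    Then x = 87 + 88·3 = 351, valid modulo lcm(88, 7) = 616: x ≡ 351 (mod 616).
Verify: 351 mod 11 = 10 ✓, 351 mod 8 = 7 ✓, 351 mod 7 = 1 ✓.

x ≡ 351 (mod 616).


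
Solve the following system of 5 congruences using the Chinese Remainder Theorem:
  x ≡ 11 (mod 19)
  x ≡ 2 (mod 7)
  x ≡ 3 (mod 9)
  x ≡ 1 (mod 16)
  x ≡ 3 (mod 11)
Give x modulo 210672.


Product of moduli M = 19 · 7 · 9 · 16 · 11 = 210672.
Merge one congruence at a time:
  Start: x ≡ 11 (mod 19).
  Combine with x ≡ 2 (mod 7); new modulus lcm = 133.
    Write x = 11 + 19·t and substitute into x ≡ 2 (mod 7): 19·t ≡ 2 − 11 = -9 (mod 7).
    Reduce coefficients mod 7: 5·t ≡ 5 (mod 7).
    The inverse of 5 mod 7 is 3 (since 5·3 = 15 = 2·7 + 1), so t ≡ 3·5 = 15 ≡ 1 (mod 7).
    Then x = 11 + 19·1 = 30, valid modulo lcm(19, 7) = 133: x ≡ 30 (mod 133).
  Combine with x ≡ 3 (mod 9); new modulus lcm = 1197.
    Write x = 30 + 133·t and substitute into x ≡ 3 (mod 9): 133·t ≡ 3 − 30 = -27 (mod 9).
    Reduce coefficients mod 9: 7·t ≡ 0 (mod 9).
    The inverse of 7 mod 9 is 4 (since 7·4 = 28 = 3·9 + 1), so t ≡ 4·0 = 0 ≡ 0 (mod 9).
    Then x = 30 + 133·0 = 30, valid modulo lcm(133, 9) = 1197: x ≡ 30 (mod 1197).
  Combine with x ≡ 1 (mod 16); new modulus lcm = 19152.
    Write x = 30 + 1197·t and substitute into x ≡ 1 (mod 16): 1197·t ≡ 1 − 30 = -29 (mod 16).
    Reduce coefficients mod 16: 13·t ≡ 3 (mod 16).
    The inverse of 13 mod 16 is 5 (since 13·5 = 65 = 4·16 + 1), so t ≡ 5·3 = 15 ≡ 15 (mod 16).
    Then x = 30 + 1197·15 = 17985, valid modulo lcm(1197, 16) = 19152: x ≡ 17985 (mod 19152).
  Combine with x ≡ 3 (mod 11); new modulus lcm = 210672.
    Write x = 17985 + 19152·t and substitute into x ≡ 3 (mod 11): 19152·t ≡ 3 − 17985 = -17982 (mod 11).
    Reduce coefficients mod 11: 1·t ≡ 3 (mod 11).
    So t ≡ 3 (mod 11).
    Then x = 17985 + 19152·3 = 75441, valid modulo lcm(19152, 11) = 210672: x ≡ 75441 (mod 210672).
Verify against each original: 75441 mod 19 = 11, 75441 mod 7 = 2, 75441 mod 9 = 3, 75441 mod 16 = 1, 75441 mod 11 = 3.

x ≡ 75441 (mod 210672).


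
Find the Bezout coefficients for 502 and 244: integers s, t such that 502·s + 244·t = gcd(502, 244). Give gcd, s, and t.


Euclidean algorithm on (502, 244) — divide until remainder is 0:
  502 = 2 · 244 + 14
  244 = 17 · 14 + 6
  14 = 2 · 6 + 2
  6 = 3 · 2 + 0
gcd(502, 244) = 2.
Track Bezout coefficients alongside the remainders: start with r₀ = 502 = a·1 + b·0 (s = 1, t = 0) and r₁ = 244 = a·0 + b·1 (s = 0, t = 1); each new remainder r_{k+1} = r_{k-1} − q_k·r_k inherits s_{k+1} = s_{k-1} − q_k·s_k, t_{k+1} = t_{k-1} − q_k·t_k, so r_k = a·s_k + b·t_k at every step:
  q = 2: r = 14, s = 1 − 2·0 = 1, t = 0 − 2·1 = -2  (check: 502·1 + 244·(-2) = 14)
  q = 17: r = 6, s = 0 − 17·1 = -17, t = 1 − 17·(-2) = 35  (check: 502·(-17) + 244·35 = 6)
  q = 2: r = 2, s = 1 − 2·(-17) = 35, t = -2 − 2·35 = -72  (check: 502·35 + 244·(-72) = 2)
The row with r = 2 (the gcd) gives the Bezout coefficients s = 35, t = -72.
Result: 502 · (35) + 244 · (-72) = 2.

gcd(502, 244) = 2; s = 35, t = -72 (check: 502·35 + 244·(-72) = 2).


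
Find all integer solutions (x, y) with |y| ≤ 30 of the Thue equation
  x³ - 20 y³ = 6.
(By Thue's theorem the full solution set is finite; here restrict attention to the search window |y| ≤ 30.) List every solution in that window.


The equation is x³ - 20y³ = 6. For fixed y, x³ = 20·y³ + 6, so a solution requires the RHS to be a perfect cube.
Strategy: iterate y from -30 to 30, compute RHS = 20·y³ + 6, and check whether it is a (positive or negative) perfect cube.
Check small values of y:
  y = 0: RHS = 6 is not a perfect cube.
  y = 1: RHS = 26 is not a perfect cube.
  y = -1: RHS = -14 is not a perfect cube.
  y = 2: RHS = 166 is not a perfect cube.
  y = -2: RHS = -154 is not a perfect cube.
  y = 3: RHS = 546 is not a perfect cube.
  y = -3: RHS = -534 is not a perfect cube.
Continuing the search up to |y| = 30 finds no solutions either.
No (x, y) in the scanned range satisfies the equation.

No integer solutions with |y| ≤ 30.
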